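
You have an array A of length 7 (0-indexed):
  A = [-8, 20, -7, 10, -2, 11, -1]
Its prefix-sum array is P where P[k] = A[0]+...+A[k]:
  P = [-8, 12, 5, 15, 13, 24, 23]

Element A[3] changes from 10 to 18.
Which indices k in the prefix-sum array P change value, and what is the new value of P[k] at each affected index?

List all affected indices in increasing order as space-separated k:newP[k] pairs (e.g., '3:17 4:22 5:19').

P[k] = A[0] + ... + A[k]
P[k] includes A[3] iff k >= 3
Affected indices: 3, 4, ..., 6; delta = 8
  P[3]: 15 + 8 = 23
  P[4]: 13 + 8 = 21
  P[5]: 24 + 8 = 32
  P[6]: 23 + 8 = 31

Answer: 3:23 4:21 5:32 6:31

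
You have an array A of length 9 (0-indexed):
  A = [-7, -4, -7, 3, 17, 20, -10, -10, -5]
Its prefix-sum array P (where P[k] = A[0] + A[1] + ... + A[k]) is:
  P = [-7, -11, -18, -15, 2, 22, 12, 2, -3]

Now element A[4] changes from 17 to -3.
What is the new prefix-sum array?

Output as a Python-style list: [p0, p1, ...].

Answer: [-7, -11, -18, -15, -18, 2, -8, -18, -23]

Derivation:
Change: A[4] 17 -> -3, delta = -20
P[k] for k < 4: unchanged (A[4] not included)
P[k] for k >= 4: shift by delta = -20
  P[0] = -7 + 0 = -7
  P[1] = -11 + 0 = -11
  P[2] = -18 + 0 = -18
  P[3] = -15 + 0 = -15
  P[4] = 2 + -20 = -18
  P[5] = 22 + -20 = 2
  P[6] = 12 + -20 = -8
  P[7] = 2 + -20 = -18
  P[8] = -3 + -20 = -23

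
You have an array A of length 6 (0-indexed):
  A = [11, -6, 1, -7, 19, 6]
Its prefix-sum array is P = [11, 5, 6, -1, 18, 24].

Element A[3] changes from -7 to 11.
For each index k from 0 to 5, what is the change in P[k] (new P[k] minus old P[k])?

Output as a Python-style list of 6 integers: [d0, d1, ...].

Answer: [0, 0, 0, 18, 18, 18]

Derivation:
Element change: A[3] -7 -> 11, delta = 18
For k < 3: P[k] unchanged, delta_P[k] = 0
For k >= 3: P[k] shifts by exactly 18
Delta array: [0, 0, 0, 18, 18, 18]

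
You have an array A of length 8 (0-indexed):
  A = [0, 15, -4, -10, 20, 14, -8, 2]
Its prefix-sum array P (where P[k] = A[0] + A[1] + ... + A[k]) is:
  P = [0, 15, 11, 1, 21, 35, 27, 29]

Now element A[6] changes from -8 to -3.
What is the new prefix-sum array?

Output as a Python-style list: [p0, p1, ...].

Answer: [0, 15, 11, 1, 21, 35, 32, 34]

Derivation:
Change: A[6] -8 -> -3, delta = 5
P[k] for k < 6: unchanged (A[6] not included)
P[k] for k >= 6: shift by delta = 5
  P[0] = 0 + 0 = 0
  P[1] = 15 + 0 = 15
  P[2] = 11 + 0 = 11
  P[3] = 1 + 0 = 1
  P[4] = 21 + 0 = 21
  P[5] = 35 + 0 = 35
  P[6] = 27 + 5 = 32
  P[7] = 29 + 5 = 34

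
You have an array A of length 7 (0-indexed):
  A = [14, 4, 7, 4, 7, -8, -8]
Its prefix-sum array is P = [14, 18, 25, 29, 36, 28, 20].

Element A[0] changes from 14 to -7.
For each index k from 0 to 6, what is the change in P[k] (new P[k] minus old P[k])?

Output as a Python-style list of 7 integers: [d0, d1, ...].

Element change: A[0] 14 -> -7, delta = -21
For k < 0: P[k] unchanged, delta_P[k] = 0
For k >= 0: P[k] shifts by exactly -21
Delta array: [-21, -21, -21, -21, -21, -21, -21]

Answer: [-21, -21, -21, -21, -21, -21, -21]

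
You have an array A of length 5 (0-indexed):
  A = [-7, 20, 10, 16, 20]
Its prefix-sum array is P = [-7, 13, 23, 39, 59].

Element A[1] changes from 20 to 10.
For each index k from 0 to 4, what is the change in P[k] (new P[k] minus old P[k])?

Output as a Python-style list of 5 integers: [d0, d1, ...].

Element change: A[1] 20 -> 10, delta = -10
For k < 1: P[k] unchanged, delta_P[k] = 0
For k >= 1: P[k] shifts by exactly -10
Delta array: [0, -10, -10, -10, -10]

Answer: [0, -10, -10, -10, -10]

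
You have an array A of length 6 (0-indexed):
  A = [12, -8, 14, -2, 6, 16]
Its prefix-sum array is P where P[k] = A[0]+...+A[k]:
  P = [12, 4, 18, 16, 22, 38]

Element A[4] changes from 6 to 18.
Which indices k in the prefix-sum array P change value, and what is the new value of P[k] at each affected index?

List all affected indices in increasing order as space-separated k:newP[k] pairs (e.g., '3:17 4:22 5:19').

Answer: 4:34 5:50

Derivation:
P[k] = A[0] + ... + A[k]
P[k] includes A[4] iff k >= 4
Affected indices: 4, 5, ..., 5; delta = 12
  P[4]: 22 + 12 = 34
  P[5]: 38 + 12 = 50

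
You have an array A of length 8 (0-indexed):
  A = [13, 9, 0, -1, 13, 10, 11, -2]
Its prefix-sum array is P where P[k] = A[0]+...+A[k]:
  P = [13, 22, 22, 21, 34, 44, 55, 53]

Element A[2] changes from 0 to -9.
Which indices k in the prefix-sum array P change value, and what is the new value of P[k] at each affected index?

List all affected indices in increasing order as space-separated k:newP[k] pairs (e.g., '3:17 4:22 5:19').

Answer: 2:13 3:12 4:25 5:35 6:46 7:44

Derivation:
P[k] = A[0] + ... + A[k]
P[k] includes A[2] iff k >= 2
Affected indices: 2, 3, ..., 7; delta = -9
  P[2]: 22 + -9 = 13
  P[3]: 21 + -9 = 12
  P[4]: 34 + -9 = 25
  P[5]: 44 + -9 = 35
  P[6]: 55 + -9 = 46
  P[7]: 53 + -9 = 44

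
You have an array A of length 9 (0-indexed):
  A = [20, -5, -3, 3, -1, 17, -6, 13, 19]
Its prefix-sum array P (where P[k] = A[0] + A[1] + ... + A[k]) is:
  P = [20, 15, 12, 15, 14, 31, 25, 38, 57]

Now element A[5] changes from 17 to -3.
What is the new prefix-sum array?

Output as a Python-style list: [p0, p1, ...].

Answer: [20, 15, 12, 15, 14, 11, 5, 18, 37]

Derivation:
Change: A[5] 17 -> -3, delta = -20
P[k] for k < 5: unchanged (A[5] not included)
P[k] for k >= 5: shift by delta = -20
  P[0] = 20 + 0 = 20
  P[1] = 15 + 0 = 15
  P[2] = 12 + 0 = 12
  P[3] = 15 + 0 = 15
  P[4] = 14 + 0 = 14
  P[5] = 31 + -20 = 11
  P[6] = 25 + -20 = 5
  P[7] = 38 + -20 = 18
  P[8] = 57 + -20 = 37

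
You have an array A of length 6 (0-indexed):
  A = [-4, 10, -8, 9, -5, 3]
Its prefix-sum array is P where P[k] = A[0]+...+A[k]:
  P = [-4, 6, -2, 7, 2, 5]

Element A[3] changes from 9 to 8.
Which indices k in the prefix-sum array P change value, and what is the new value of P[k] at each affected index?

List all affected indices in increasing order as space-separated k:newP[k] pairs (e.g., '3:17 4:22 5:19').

P[k] = A[0] + ... + A[k]
P[k] includes A[3] iff k >= 3
Affected indices: 3, 4, ..., 5; delta = -1
  P[3]: 7 + -1 = 6
  P[4]: 2 + -1 = 1
  P[5]: 5 + -1 = 4

Answer: 3:6 4:1 5:4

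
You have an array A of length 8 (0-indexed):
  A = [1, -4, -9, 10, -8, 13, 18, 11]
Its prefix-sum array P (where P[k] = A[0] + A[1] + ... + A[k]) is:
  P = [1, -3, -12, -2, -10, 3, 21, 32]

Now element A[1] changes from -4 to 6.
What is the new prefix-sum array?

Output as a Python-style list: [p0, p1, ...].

Answer: [1, 7, -2, 8, 0, 13, 31, 42]

Derivation:
Change: A[1] -4 -> 6, delta = 10
P[k] for k < 1: unchanged (A[1] not included)
P[k] for k >= 1: shift by delta = 10
  P[0] = 1 + 0 = 1
  P[1] = -3 + 10 = 7
  P[2] = -12 + 10 = -2
  P[3] = -2 + 10 = 8
  P[4] = -10 + 10 = 0
  P[5] = 3 + 10 = 13
  P[6] = 21 + 10 = 31
  P[7] = 32 + 10 = 42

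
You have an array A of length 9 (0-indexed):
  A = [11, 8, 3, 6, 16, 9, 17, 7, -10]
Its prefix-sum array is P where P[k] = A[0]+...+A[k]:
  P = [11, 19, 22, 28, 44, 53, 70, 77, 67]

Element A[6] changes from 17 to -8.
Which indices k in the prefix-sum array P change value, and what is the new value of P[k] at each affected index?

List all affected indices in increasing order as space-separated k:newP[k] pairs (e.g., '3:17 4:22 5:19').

Answer: 6:45 7:52 8:42

Derivation:
P[k] = A[0] + ... + A[k]
P[k] includes A[6] iff k >= 6
Affected indices: 6, 7, ..., 8; delta = -25
  P[6]: 70 + -25 = 45
  P[7]: 77 + -25 = 52
  P[8]: 67 + -25 = 42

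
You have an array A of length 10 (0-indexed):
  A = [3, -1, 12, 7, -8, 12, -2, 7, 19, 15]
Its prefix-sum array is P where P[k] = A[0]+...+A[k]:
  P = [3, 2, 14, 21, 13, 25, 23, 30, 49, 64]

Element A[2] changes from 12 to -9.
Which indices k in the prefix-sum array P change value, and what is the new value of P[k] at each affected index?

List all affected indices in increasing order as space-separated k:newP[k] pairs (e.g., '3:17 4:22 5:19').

P[k] = A[0] + ... + A[k]
P[k] includes A[2] iff k >= 2
Affected indices: 2, 3, ..., 9; delta = -21
  P[2]: 14 + -21 = -7
  P[3]: 21 + -21 = 0
  P[4]: 13 + -21 = -8
  P[5]: 25 + -21 = 4
  P[6]: 23 + -21 = 2
  P[7]: 30 + -21 = 9
  P[8]: 49 + -21 = 28
  P[9]: 64 + -21 = 43

Answer: 2:-7 3:0 4:-8 5:4 6:2 7:9 8:28 9:43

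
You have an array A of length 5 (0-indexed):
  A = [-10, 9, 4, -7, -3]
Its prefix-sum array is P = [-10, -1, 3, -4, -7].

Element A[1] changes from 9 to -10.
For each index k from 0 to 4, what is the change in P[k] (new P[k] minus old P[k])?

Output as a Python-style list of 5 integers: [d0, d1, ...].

Answer: [0, -19, -19, -19, -19]

Derivation:
Element change: A[1] 9 -> -10, delta = -19
For k < 1: P[k] unchanged, delta_P[k] = 0
For k >= 1: P[k] shifts by exactly -19
Delta array: [0, -19, -19, -19, -19]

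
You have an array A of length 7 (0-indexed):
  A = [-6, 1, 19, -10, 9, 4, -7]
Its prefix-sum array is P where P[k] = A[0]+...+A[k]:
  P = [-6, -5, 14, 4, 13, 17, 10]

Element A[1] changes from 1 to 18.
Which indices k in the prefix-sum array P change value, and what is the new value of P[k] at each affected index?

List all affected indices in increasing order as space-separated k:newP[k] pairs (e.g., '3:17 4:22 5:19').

Answer: 1:12 2:31 3:21 4:30 5:34 6:27

Derivation:
P[k] = A[0] + ... + A[k]
P[k] includes A[1] iff k >= 1
Affected indices: 1, 2, ..., 6; delta = 17
  P[1]: -5 + 17 = 12
  P[2]: 14 + 17 = 31
  P[3]: 4 + 17 = 21
  P[4]: 13 + 17 = 30
  P[5]: 17 + 17 = 34
  P[6]: 10 + 17 = 27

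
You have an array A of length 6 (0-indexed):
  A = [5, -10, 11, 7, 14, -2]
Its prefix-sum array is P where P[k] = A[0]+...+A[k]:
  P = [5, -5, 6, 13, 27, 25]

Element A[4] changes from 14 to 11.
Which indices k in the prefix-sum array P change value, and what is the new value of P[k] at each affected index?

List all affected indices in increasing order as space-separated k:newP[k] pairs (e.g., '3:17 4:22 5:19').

P[k] = A[0] + ... + A[k]
P[k] includes A[4] iff k >= 4
Affected indices: 4, 5, ..., 5; delta = -3
  P[4]: 27 + -3 = 24
  P[5]: 25 + -3 = 22

Answer: 4:24 5:22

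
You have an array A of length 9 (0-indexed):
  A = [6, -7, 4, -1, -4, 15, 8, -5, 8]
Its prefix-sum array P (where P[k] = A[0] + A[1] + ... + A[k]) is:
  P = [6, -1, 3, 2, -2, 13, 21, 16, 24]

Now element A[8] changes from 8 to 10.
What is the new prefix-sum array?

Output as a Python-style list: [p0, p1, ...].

Answer: [6, -1, 3, 2, -2, 13, 21, 16, 26]

Derivation:
Change: A[8] 8 -> 10, delta = 2
P[k] for k < 8: unchanged (A[8] not included)
P[k] for k >= 8: shift by delta = 2
  P[0] = 6 + 0 = 6
  P[1] = -1 + 0 = -1
  P[2] = 3 + 0 = 3
  P[3] = 2 + 0 = 2
  P[4] = -2 + 0 = -2
  P[5] = 13 + 0 = 13
  P[6] = 21 + 0 = 21
  P[7] = 16 + 0 = 16
  P[8] = 24 + 2 = 26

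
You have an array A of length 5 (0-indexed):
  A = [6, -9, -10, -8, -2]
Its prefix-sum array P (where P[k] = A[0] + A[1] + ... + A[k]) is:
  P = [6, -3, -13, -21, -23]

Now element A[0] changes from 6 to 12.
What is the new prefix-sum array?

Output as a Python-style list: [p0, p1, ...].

Change: A[0] 6 -> 12, delta = 6
P[k] for k < 0: unchanged (A[0] not included)
P[k] for k >= 0: shift by delta = 6
  P[0] = 6 + 6 = 12
  P[1] = -3 + 6 = 3
  P[2] = -13 + 6 = -7
  P[3] = -21 + 6 = -15
  P[4] = -23 + 6 = -17

Answer: [12, 3, -7, -15, -17]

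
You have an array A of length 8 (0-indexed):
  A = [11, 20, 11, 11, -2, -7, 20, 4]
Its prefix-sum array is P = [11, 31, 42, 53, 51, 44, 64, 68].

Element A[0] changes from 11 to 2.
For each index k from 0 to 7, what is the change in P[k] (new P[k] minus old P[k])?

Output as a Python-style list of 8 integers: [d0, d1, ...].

Element change: A[0] 11 -> 2, delta = -9
For k < 0: P[k] unchanged, delta_P[k] = 0
For k >= 0: P[k] shifts by exactly -9
Delta array: [-9, -9, -9, -9, -9, -9, -9, -9]

Answer: [-9, -9, -9, -9, -9, -9, -9, -9]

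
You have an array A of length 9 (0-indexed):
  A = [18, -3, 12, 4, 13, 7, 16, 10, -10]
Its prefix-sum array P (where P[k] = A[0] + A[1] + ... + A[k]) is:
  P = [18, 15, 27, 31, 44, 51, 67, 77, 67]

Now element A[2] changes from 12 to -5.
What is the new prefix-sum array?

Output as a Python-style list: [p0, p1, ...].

Change: A[2] 12 -> -5, delta = -17
P[k] for k < 2: unchanged (A[2] not included)
P[k] for k >= 2: shift by delta = -17
  P[0] = 18 + 0 = 18
  P[1] = 15 + 0 = 15
  P[2] = 27 + -17 = 10
  P[3] = 31 + -17 = 14
  P[4] = 44 + -17 = 27
  P[5] = 51 + -17 = 34
  P[6] = 67 + -17 = 50
  P[7] = 77 + -17 = 60
  P[8] = 67 + -17 = 50

Answer: [18, 15, 10, 14, 27, 34, 50, 60, 50]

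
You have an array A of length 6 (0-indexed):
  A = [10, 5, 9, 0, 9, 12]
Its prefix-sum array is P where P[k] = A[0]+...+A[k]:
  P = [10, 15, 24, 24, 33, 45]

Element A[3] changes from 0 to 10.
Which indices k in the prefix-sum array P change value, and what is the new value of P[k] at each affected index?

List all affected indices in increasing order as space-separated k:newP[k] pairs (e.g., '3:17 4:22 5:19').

P[k] = A[0] + ... + A[k]
P[k] includes A[3] iff k >= 3
Affected indices: 3, 4, ..., 5; delta = 10
  P[3]: 24 + 10 = 34
  P[4]: 33 + 10 = 43
  P[5]: 45 + 10 = 55

Answer: 3:34 4:43 5:55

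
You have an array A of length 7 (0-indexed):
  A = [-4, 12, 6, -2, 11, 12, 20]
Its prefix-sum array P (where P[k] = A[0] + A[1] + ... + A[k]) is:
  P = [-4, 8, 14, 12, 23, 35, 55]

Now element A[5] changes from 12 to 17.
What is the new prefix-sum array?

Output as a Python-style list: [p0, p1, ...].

Change: A[5] 12 -> 17, delta = 5
P[k] for k < 5: unchanged (A[5] not included)
P[k] for k >= 5: shift by delta = 5
  P[0] = -4 + 0 = -4
  P[1] = 8 + 0 = 8
  P[2] = 14 + 0 = 14
  P[3] = 12 + 0 = 12
  P[4] = 23 + 0 = 23
  P[5] = 35 + 5 = 40
  P[6] = 55 + 5 = 60

Answer: [-4, 8, 14, 12, 23, 40, 60]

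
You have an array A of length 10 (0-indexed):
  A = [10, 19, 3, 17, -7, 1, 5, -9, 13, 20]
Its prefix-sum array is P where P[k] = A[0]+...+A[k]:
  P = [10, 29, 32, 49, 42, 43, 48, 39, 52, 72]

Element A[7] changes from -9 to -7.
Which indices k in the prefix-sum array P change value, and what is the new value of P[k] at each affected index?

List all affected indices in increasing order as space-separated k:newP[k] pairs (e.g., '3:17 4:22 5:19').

Answer: 7:41 8:54 9:74

Derivation:
P[k] = A[0] + ... + A[k]
P[k] includes A[7] iff k >= 7
Affected indices: 7, 8, ..., 9; delta = 2
  P[7]: 39 + 2 = 41
  P[8]: 52 + 2 = 54
  P[9]: 72 + 2 = 74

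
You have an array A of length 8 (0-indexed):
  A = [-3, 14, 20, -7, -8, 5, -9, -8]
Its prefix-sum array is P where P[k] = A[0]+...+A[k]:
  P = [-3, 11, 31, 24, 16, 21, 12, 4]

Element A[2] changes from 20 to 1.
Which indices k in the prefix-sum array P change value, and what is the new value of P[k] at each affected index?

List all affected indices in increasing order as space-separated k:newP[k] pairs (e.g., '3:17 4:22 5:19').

Answer: 2:12 3:5 4:-3 5:2 6:-7 7:-15

Derivation:
P[k] = A[0] + ... + A[k]
P[k] includes A[2] iff k >= 2
Affected indices: 2, 3, ..., 7; delta = -19
  P[2]: 31 + -19 = 12
  P[3]: 24 + -19 = 5
  P[4]: 16 + -19 = -3
  P[5]: 21 + -19 = 2
  P[6]: 12 + -19 = -7
  P[7]: 4 + -19 = -15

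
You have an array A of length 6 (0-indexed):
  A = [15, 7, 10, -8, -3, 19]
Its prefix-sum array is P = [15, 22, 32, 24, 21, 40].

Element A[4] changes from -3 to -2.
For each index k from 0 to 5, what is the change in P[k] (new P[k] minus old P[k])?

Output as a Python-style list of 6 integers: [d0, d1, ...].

Answer: [0, 0, 0, 0, 1, 1]

Derivation:
Element change: A[4] -3 -> -2, delta = 1
For k < 4: P[k] unchanged, delta_P[k] = 0
For k >= 4: P[k] shifts by exactly 1
Delta array: [0, 0, 0, 0, 1, 1]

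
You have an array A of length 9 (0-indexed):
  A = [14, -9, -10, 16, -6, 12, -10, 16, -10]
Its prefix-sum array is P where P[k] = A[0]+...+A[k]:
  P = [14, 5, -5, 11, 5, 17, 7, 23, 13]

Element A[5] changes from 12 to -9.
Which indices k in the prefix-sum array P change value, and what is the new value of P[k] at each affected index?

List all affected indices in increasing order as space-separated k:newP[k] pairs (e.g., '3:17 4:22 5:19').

P[k] = A[0] + ... + A[k]
P[k] includes A[5] iff k >= 5
Affected indices: 5, 6, ..., 8; delta = -21
  P[5]: 17 + -21 = -4
  P[6]: 7 + -21 = -14
  P[7]: 23 + -21 = 2
  P[8]: 13 + -21 = -8

Answer: 5:-4 6:-14 7:2 8:-8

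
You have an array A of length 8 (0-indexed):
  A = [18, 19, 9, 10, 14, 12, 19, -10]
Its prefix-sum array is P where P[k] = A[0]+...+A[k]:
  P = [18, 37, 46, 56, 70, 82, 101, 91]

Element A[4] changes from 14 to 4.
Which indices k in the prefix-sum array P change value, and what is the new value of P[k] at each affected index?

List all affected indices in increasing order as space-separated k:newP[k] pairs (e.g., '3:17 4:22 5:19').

Answer: 4:60 5:72 6:91 7:81

Derivation:
P[k] = A[0] + ... + A[k]
P[k] includes A[4] iff k >= 4
Affected indices: 4, 5, ..., 7; delta = -10
  P[4]: 70 + -10 = 60
  P[5]: 82 + -10 = 72
  P[6]: 101 + -10 = 91
  P[7]: 91 + -10 = 81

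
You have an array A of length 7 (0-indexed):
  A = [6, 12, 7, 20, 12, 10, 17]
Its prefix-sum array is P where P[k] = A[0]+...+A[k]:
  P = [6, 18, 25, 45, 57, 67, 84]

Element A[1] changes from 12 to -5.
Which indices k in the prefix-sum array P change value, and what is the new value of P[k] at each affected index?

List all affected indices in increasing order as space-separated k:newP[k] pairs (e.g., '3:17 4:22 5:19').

Answer: 1:1 2:8 3:28 4:40 5:50 6:67

Derivation:
P[k] = A[0] + ... + A[k]
P[k] includes A[1] iff k >= 1
Affected indices: 1, 2, ..., 6; delta = -17
  P[1]: 18 + -17 = 1
  P[2]: 25 + -17 = 8
  P[3]: 45 + -17 = 28
  P[4]: 57 + -17 = 40
  P[5]: 67 + -17 = 50
  P[6]: 84 + -17 = 67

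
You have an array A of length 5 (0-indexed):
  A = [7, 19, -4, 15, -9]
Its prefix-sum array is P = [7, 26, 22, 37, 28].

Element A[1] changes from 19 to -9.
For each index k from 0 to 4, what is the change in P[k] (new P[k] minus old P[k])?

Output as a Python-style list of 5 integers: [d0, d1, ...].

Element change: A[1] 19 -> -9, delta = -28
For k < 1: P[k] unchanged, delta_P[k] = 0
For k >= 1: P[k] shifts by exactly -28
Delta array: [0, -28, -28, -28, -28]

Answer: [0, -28, -28, -28, -28]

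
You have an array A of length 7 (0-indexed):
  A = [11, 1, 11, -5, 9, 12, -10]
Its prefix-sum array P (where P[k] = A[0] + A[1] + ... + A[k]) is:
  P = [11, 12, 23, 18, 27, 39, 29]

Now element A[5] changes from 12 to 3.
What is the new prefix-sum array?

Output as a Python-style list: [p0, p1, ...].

Answer: [11, 12, 23, 18, 27, 30, 20]

Derivation:
Change: A[5] 12 -> 3, delta = -9
P[k] for k < 5: unchanged (A[5] not included)
P[k] for k >= 5: shift by delta = -9
  P[0] = 11 + 0 = 11
  P[1] = 12 + 0 = 12
  P[2] = 23 + 0 = 23
  P[3] = 18 + 0 = 18
  P[4] = 27 + 0 = 27
  P[5] = 39 + -9 = 30
  P[6] = 29 + -9 = 20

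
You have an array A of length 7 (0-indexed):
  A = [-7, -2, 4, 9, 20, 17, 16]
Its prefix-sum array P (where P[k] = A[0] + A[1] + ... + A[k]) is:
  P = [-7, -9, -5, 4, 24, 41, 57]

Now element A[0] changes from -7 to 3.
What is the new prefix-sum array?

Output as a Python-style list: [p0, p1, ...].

Answer: [3, 1, 5, 14, 34, 51, 67]

Derivation:
Change: A[0] -7 -> 3, delta = 10
P[k] for k < 0: unchanged (A[0] not included)
P[k] for k >= 0: shift by delta = 10
  P[0] = -7 + 10 = 3
  P[1] = -9 + 10 = 1
  P[2] = -5 + 10 = 5
  P[3] = 4 + 10 = 14
  P[4] = 24 + 10 = 34
  P[5] = 41 + 10 = 51
  P[6] = 57 + 10 = 67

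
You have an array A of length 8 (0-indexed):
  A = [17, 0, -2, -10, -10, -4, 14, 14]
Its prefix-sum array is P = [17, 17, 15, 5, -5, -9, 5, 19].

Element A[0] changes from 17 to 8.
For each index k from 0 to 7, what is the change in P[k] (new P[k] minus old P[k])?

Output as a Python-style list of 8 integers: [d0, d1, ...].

Element change: A[0] 17 -> 8, delta = -9
For k < 0: P[k] unchanged, delta_P[k] = 0
For k >= 0: P[k] shifts by exactly -9
Delta array: [-9, -9, -9, -9, -9, -9, -9, -9]

Answer: [-9, -9, -9, -9, -9, -9, -9, -9]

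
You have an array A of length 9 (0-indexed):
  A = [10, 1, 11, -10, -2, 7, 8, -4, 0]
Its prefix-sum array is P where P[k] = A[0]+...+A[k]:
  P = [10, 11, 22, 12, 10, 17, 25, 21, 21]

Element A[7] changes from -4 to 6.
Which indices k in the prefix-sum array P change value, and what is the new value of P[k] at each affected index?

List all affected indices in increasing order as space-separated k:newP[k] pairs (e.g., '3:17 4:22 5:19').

Answer: 7:31 8:31

Derivation:
P[k] = A[0] + ... + A[k]
P[k] includes A[7] iff k >= 7
Affected indices: 7, 8, ..., 8; delta = 10
  P[7]: 21 + 10 = 31
  P[8]: 21 + 10 = 31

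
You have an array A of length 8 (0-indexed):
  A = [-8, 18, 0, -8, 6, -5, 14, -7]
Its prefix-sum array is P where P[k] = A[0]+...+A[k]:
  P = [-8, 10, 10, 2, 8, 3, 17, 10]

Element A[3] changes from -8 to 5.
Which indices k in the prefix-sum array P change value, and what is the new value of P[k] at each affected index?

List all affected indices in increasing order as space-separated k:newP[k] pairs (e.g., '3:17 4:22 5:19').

Answer: 3:15 4:21 5:16 6:30 7:23

Derivation:
P[k] = A[0] + ... + A[k]
P[k] includes A[3] iff k >= 3
Affected indices: 3, 4, ..., 7; delta = 13
  P[3]: 2 + 13 = 15
  P[4]: 8 + 13 = 21
  P[5]: 3 + 13 = 16
  P[6]: 17 + 13 = 30
  P[7]: 10 + 13 = 23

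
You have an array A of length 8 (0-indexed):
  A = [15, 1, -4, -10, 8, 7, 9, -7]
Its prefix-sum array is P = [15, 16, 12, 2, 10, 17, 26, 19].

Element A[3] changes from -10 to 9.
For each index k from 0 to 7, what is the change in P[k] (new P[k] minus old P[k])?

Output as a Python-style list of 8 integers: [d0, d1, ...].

Element change: A[3] -10 -> 9, delta = 19
For k < 3: P[k] unchanged, delta_P[k] = 0
For k >= 3: P[k] shifts by exactly 19
Delta array: [0, 0, 0, 19, 19, 19, 19, 19]

Answer: [0, 0, 0, 19, 19, 19, 19, 19]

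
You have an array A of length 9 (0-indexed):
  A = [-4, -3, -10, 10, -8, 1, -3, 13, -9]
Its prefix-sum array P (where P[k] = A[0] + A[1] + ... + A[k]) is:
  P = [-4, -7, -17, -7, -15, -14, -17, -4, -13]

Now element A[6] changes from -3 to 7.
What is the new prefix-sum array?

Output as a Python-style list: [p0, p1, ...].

Change: A[6] -3 -> 7, delta = 10
P[k] for k < 6: unchanged (A[6] not included)
P[k] for k >= 6: shift by delta = 10
  P[0] = -4 + 0 = -4
  P[1] = -7 + 0 = -7
  P[2] = -17 + 0 = -17
  P[3] = -7 + 0 = -7
  P[4] = -15 + 0 = -15
  P[5] = -14 + 0 = -14
  P[6] = -17 + 10 = -7
  P[7] = -4 + 10 = 6
  P[8] = -13 + 10 = -3

Answer: [-4, -7, -17, -7, -15, -14, -7, 6, -3]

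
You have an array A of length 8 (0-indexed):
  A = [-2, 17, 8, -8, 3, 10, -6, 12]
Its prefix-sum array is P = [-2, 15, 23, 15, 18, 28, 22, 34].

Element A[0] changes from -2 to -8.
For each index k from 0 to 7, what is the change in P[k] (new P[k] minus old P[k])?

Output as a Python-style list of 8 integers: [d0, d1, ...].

Answer: [-6, -6, -6, -6, -6, -6, -6, -6]

Derivation:
Element change: A[0] -2 -> -8, delta = -6
For k < 0: P[k] unchanged, delta_P[k] = 0
For k >= 0: P[k] shifts by exactly -6
Delta array: [-6, -6, -6, -6, -6, -6, -6, -6]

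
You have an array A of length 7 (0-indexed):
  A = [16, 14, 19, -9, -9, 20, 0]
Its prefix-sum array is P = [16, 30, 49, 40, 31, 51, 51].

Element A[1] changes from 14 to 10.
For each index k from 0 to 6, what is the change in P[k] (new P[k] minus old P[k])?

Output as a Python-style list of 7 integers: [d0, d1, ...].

Answer: [0, -4, -4, -4, -4, -4, -4]

Derivation:
Element change: A[1] 14 -> 10, delta = -4
For k < 1: P[k] unchanged, delta_P[k] = 0
For k >= 1: P[k] shifts by exactly -4
Delta array: [0, -4, -4, -4, -4, -4, -4]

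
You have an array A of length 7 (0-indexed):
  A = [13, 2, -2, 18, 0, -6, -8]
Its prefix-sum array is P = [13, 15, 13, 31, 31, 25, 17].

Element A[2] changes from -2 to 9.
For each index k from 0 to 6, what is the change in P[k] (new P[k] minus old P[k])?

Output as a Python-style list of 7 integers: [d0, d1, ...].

Answer: [0, 0, 11, 11, 11, 11, 11]

Derivation:
Element change: A[2] -2 -> 9, delta = 11
For k < 2: P[k] unchanged, delta_P[k] = 0
For k >= 2: P[k] shifts by exactly 11
Delta array: [0, 0, 11, 11, 11, 11, 11]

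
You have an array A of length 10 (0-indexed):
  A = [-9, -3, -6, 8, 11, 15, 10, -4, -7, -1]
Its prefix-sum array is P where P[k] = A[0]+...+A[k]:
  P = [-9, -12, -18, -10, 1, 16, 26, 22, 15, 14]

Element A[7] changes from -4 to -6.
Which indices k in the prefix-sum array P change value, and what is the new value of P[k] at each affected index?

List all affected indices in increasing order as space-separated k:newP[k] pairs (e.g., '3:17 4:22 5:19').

Answer: 7:20 8:13 9:12

Derivation:
P[k] = A[0] + ... + A[k]
P[k] includes A[7] iff k >= 7
Affected indices: 7, 8, ..., 9; delta = -2
  P[7]: 22 + -2 = 20
  P[8]: 15 + -2 = 13
  P[9]: 14 + -2 = 12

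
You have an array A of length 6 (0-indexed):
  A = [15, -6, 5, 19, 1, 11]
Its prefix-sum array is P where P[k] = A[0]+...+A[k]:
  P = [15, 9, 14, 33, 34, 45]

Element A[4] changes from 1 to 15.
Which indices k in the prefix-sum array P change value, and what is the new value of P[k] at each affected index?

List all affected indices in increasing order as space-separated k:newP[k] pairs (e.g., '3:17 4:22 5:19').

P[k] = A[0] + ... + A[k]
P[k] includes A[4] iff k >= 4
Affected indices: 4, 5, ..., 5; delta = 14
  P[4]: 34 + 14 = 48
  P[5]: 45 + 14 = 59

Answer: 4:48 5:59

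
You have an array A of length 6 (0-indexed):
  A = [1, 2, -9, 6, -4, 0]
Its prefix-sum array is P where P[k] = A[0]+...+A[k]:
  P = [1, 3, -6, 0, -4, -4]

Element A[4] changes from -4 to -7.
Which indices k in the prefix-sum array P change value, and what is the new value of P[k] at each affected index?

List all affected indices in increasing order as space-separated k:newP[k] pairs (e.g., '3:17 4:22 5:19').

Answer: 4:-7 5:-7

Derivation:
P[k] = A[0] + ... + A[k]
P[k] includes A[4] iff k >= 4
Affected indices: 4, 5, ..., 5; delta = -3
  P[4]: -4 + -3 = -7
  P[5]: -4 + -3 = -7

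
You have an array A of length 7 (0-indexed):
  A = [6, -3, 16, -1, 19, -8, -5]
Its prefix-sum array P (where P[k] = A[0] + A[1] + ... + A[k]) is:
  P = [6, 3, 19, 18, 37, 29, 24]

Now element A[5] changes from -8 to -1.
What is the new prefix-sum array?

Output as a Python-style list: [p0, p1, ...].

Change: A[5] -8 -> -1, delta = 7
P[k] for k < 5: unchanged (A[5] not included)
P[k] for k >= 5: shift by delta = 7
  P[0] = 6 + 0 = 6
  P[1] = 3 + 0 = 3
  P[2] = 19 + 0 = 19
  P[3] = 18 + 0 = 18
  P[4] = 37 + 0 = 37
  P[5] = 29 + 7 = 36
  P[6] = 24 + 7 = 31

Answer: [6, 3, 19, 18, 37, 36, 31]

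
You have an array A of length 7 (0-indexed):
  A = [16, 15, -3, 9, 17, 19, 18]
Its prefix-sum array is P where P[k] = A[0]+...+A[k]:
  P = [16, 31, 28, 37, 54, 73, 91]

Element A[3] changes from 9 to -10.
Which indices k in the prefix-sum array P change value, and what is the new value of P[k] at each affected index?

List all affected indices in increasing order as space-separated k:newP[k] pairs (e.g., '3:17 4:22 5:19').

P[k] = A[0] + ... + A[k]
P[k] includes A[3] iff k >= 3
Affected indices: 3, 4, ..., 6; delta = -19
  P[3]: 37 + -19 = 18
  P[4]: 54 + -19 = 35
  P[5]: 73 + -19 = 54
  P[6]: 91 + -19 = 72

Answer: 3:18 4:35 5:54 6:72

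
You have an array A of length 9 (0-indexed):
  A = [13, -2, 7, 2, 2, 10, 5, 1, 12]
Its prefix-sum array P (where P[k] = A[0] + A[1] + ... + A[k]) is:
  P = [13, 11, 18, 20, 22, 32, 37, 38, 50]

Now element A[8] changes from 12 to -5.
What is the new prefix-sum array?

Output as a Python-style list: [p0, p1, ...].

Answer: [13, 11, 18, 20, 22, 32, 37, 38, 33]

Derivation:
Change: A[8] 12 -> -5, delta = -17
P[k] for k < 8: unchanged (A[8] not included)
P[k] for k >= 8: shift by delta = -17
  P[0] = 13 + 0 = 13
  P[1] = 11 + 0 = 11
  P[2] = 18 + 0 = 18
  P[3] = 20 + 0 = 20
  P[4] = 22 + 0 = 22
  P[5] = 32 + 0 = 32
  P[6] = 37 + 0 = 37
  P[7] = 38 + 0 = 38
  P[8] = 50 + -17 = 33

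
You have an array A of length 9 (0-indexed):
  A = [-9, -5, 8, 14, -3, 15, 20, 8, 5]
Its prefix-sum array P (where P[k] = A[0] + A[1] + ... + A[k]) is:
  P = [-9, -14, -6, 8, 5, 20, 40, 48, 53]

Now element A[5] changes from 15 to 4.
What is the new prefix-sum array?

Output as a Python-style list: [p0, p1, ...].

Change: A[5] 15 -> 4, delta = -11
P[k] for k < 5: unchanged (A[5] not included)
P[k] for k >= 5: shift by delta = -11
  P[0] = -9 + 0 = -9
  P[1] = -14 + 0 = -14
  P[2] = -6 + 0 = -6
  P[3] = 8 + 0 = 8
  P[4] = 5 + 0 = 5
  P[5] = 20 + -11 = 9
  P[6] = 40 + -11 = 29
  P[7] = 48 + -11 = 37
  P[8] = 53 + -11 = 42

Answer: [-9, -14, -6, 8, 5, 9, 29, 37, 42]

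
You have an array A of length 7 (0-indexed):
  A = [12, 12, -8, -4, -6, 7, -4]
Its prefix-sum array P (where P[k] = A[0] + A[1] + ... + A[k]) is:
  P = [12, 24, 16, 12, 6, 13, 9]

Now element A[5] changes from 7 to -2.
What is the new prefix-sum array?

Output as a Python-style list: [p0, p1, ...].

Answer: [12, 24, 16, 12, 6, 4, 0]

Derivation:
Change: A[5] 7 -> -2, delta = -9
P[k] for k < 5: unchanged (A[5] not included)
P[k] for k >= 5: shift by delta = -9
  P[0] = 12 + 0 = 12
  P[1] = 24 + 0 = 24
  P[2] = 16 + 0 = 16
  P[3] = 12 + 0 = 12
  P[4] = 6 + 0 = 6
  P[5] = 13 + -9 = 4
  P[6] = 9 + -9 = 0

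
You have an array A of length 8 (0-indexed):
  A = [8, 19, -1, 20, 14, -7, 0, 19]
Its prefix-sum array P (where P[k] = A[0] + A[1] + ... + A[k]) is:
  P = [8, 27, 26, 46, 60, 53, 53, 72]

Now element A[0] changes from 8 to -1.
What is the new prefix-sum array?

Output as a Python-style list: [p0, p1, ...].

Answer: [-1, 18, 17, 37, 51, 44, 44, 63]

Derivation:
Change: A[0] 8 -> -1, delta = -9
P[k] for k < 0: unchanged (A[0] not included)
P[k] for k >= 0: shift by delta = -9
  P[0] = 8 + -9 = -1
  P[1] = 27 + -9 = 18
  P[2] = 26 + -9 = 17
  P[3] = 46 + -9 = 37
  P[4] = 60 + -9 = 51
  P[5] = 53 + -9 = 44
  P[6] = 53 + -9 = 44
  P[7] = 72 + -9 = 63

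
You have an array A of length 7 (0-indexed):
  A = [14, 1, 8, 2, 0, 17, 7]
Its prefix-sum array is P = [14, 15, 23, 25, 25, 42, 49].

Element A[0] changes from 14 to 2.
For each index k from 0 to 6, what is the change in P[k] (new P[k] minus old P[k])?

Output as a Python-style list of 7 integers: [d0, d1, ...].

Answer: [-12, -12, -12, -12, -12, -12, -12]

Derivation:
Element change: A[0] 14 -> 2, delta = -12
For k < 0: P[k] unchanged, delta_P[k] = 0
For k >= 0: P[k] shifts by exactly -12
Delta array: [-12, -12, -12, -12, -12, -12, -12]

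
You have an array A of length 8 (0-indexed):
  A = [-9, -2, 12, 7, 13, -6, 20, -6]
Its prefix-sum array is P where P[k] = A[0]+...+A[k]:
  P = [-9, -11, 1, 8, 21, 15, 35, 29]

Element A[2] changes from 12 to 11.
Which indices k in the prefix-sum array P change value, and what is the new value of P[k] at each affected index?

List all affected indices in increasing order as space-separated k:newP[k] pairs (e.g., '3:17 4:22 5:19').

Answer: 2:0 3:7 4:20 5:14 6:34 7:28

Derivation:
P[k] = A[0] + ... + A[k]
P[k] includes A[2] iff k >= 2
Affected indices: 2, 3, ..., 7; delta = -1
  P[2]: 1 + -1 = 0
  P[3]: 8 + -1 = 7
  P[4]: 21 + -1 = 20
  P[5]: 15 + -1 = 14
  P[6]: 35 + -1 = 34
  P[7]: 29 + -1 = 28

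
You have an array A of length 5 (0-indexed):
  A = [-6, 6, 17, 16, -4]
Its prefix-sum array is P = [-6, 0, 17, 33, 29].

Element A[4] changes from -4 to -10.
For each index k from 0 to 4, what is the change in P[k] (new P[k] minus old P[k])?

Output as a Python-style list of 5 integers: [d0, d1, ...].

Element change: A[4] -4 -> -10, delta = -6
For k < 4: P[k] unchanged, delta_P[k] = 0
For k >= 4: P[k] shifts by exactly -6
Delta array: [0, 0, 0, 0, -6]

Answer: [0, 0, 0, 0, -6]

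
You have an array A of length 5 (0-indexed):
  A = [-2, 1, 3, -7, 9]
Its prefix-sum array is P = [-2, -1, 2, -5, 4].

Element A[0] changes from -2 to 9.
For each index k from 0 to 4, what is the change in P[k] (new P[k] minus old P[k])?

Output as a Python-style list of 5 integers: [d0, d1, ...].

Answer: [11, 11, 11, 11, 11]

Derivation:
Element change: A[0] -2 -> 9, delta = 11
For k < 0: P[k] unchanged, delta_P[k] = 0
For k >= 0: P[k] shifts by exactly 11
Delta array: [11, 11, 11, 11, 11]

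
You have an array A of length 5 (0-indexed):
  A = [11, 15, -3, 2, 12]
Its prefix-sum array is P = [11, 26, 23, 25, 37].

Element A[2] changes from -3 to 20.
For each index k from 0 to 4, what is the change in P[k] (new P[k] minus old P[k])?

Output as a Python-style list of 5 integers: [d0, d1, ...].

Answer: [0, 0, 23, 23, 23]

Derivation:
Element change: A[2] -3 -> 20, delta = 23
For k < 2: P[k] unchanged, delta_P[k] = 0
For k >= 2: P[k] shifts by exactly 23
Delta array: [0, 0, 23, 23, 23]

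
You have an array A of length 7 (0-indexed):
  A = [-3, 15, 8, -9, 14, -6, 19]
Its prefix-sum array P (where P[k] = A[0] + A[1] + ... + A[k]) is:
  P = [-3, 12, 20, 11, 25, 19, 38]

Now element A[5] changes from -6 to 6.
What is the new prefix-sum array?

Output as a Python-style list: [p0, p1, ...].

Change: A[5] -6 -> 6, delta = 12
P[k] for k < 5: unchanged (A[5] not included)
P[k] for k >= 5: shift by delta = 12
  P[0] = -3 + 0 = -3
  P[1] = 12 + 0 = 12
  P[2] = 20 + 0 = 20
  P[3] = 11 + 0 = 11
  P[4] = 25 + 0 = 25
  P[5] = 19 + 12 = 31
  P[6] = 38 + 12 = 50

Answer: [-3, 12, 20, 11, 25, 31, 50]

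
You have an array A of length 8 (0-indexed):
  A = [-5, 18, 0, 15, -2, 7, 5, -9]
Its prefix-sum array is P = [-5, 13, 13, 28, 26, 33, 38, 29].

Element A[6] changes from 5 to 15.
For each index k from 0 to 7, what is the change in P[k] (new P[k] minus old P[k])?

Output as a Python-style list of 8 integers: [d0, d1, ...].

Answer: [0, 0, 0, 0, 0, 0, 10, 10]

Derivation:
Element change: A[6] 5 -> 15, delta = 10
For k < 6: P[k] unchanged, delta_P[k] = 0
For k >= 6: P[k] shifts by exactly 10
Delta array: [0, 0, 0, 0, 0, 0, 10, 10]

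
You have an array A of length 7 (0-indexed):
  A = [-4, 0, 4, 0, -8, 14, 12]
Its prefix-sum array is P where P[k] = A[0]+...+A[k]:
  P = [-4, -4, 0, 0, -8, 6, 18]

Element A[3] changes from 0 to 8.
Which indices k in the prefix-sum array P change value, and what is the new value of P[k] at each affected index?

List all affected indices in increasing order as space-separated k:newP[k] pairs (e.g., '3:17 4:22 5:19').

P[k] = A[0] + ... + A[k]
P[k] includes A[3] iff k >= 3
Affected indices: 3, 4, ..., 6; delta = 8
  P[3]: 0 + 8 = 8
  P[4]: -8 + 8 = 0
  P[5]: 6 + 8 = 14
  P[6]: 18 + 8 = 26

Answer: 3:8 4:0 5:14 6:26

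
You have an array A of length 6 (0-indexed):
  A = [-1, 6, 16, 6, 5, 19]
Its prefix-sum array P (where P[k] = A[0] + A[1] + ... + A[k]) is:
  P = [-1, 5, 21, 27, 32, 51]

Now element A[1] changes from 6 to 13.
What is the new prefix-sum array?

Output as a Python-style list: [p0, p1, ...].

Answer: [-1, 12, 28, 34, 39, 58]

Derivation:
Change: A[1] 6 -> 13, delta = 7
P[k] for k < 1: unchanged (A[1] not included)
P[k] for k >= 1: shift by delta = 7
  P[0] = -1 + 0 = -1
  P[1] = 5 + 7 = 12
  P[2] = 21 + 7 = 28
  P[3] = 27 + 7 = 34
  P[4] = 32 + 7 = 39
  P[5] = 51 + 7 = 58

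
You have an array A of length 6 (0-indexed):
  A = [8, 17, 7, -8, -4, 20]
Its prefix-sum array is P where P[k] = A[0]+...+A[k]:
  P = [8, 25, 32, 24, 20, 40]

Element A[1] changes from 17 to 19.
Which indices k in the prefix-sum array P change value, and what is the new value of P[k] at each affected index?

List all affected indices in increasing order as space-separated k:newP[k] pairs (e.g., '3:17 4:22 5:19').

Answer: 1:27 2:34 3:26 4:22 5:42

Derivation:
P[k] = A[0] + ... + A[k]
P[k] includes A[1] iff k >= 1
Affected indices: 1, 2, ..., 5; delta = 2
  P[1]: 25 + 2 = 27
  P[2]: 32 + 2 = 34
  P[3]: 24 + 2 = 26
  P[4]: 20 + 2 = 22
  P[5]: 40 + 2 = 42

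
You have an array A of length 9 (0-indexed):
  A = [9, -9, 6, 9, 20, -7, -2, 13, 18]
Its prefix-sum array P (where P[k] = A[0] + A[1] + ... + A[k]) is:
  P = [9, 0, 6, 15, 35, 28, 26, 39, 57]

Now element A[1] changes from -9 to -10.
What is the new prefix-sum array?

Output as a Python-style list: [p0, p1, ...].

Change: A[1] -9 -> -10, delta = -1
P[k] for k < 1: unchanged (A[1] not included)
P[k] for k >= 1: shift by delta = -1
  P[0] = 9 + 0 = 9
  P[1] = 0 + -1 = -1
  P[2] = 6 + -1 = 5
  P[3] = 15 + -1 = 14
  P[4] = 35 + -1 = 34
  P[5] = 28 + -1 = 27
  P[6] = 26 + -1 = 25
  P[7] = 39 + -1 = 38
  P[8] = 57 + -1 = 56

Answer: [9, -1, 5, 14, 34, 27, 25, 38, 56]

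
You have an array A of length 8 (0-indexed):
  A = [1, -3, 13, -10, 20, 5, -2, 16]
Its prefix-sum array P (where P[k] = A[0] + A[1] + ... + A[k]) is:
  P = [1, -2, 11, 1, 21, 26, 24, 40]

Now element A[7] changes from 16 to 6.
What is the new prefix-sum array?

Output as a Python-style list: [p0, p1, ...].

Change: A[7] 16 -> 6, delta = -10
P[k] for k < 7: unchanged (A[7] not included)
P[k] for k >= 7: shift by delta = -10
  P[0] = 1 + 0 = 1
  P[1] = -2 + 0 = -2
  P[2] = 11 + 0 = 11
  P[3] = 1 + 0 = 1
  P[4] = 21 + 0 = 21
  P[5] = 26 + 0 = 26
  P[6] = 24 + 0 = 24
  P[7] = 40 + -10 = 30

Answer: [1, -2, 11, 1, 21, 26, 24, 30]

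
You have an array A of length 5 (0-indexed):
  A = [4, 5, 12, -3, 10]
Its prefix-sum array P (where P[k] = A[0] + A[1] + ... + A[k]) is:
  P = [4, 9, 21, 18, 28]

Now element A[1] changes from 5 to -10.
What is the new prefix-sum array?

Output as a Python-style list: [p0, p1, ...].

Answer: [4, -6, 6, 3, 13]

Derivation:
Change: A[1] 5 -> -10, delta = -15
P[k] for k < 1: unchanged (A[1] not included)
P[k] for k >= 1: shift by delta = -15
  P[0] = 4 + 0 = 4
  P[1] = 9 + -15 = -6
  P[2] = 21 + -15 = 6
  P[3] = 18 + -15 = 3
  P[4] = 28 + -15 = 13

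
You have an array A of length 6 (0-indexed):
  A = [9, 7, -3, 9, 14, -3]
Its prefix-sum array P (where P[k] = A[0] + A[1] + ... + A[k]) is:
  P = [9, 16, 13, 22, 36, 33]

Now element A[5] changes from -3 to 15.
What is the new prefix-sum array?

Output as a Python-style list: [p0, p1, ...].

Change: A[5] -3 -> 15, delta = 18
P[k] for k < 5: unchanged (A[5] not included)
P[k] for k >= 5: shift by delta = 18
  P[0] = 9 + 0 = 9
  P[1] = 16 + 0 = 16
  P[2] = 13 + 0 = 13
  P[3] = 22 + 0 = 22
  P[4] = 36 + 0 = 36
  P[5] = 33 + 18 = 51

Answer: [9, 16, 13, 22, 36, 51]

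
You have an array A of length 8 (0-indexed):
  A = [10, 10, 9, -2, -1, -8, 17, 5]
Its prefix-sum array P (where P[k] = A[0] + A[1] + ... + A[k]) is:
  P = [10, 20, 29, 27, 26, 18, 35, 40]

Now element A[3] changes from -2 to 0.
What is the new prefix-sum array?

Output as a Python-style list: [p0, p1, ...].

Answer: [10, 20, 29, 29, 28, 20, 37, 42]

Derivation:
Change: A[3] -2 -> 0, delta = 2
P[k] for k < 3: unchanged (A[3] not included)
P[k] for k >= 3: shift by delta = 2
  P[0] = 10 + 0 = 10
  P[1] = 20 + 0 = 20
  P[2] = 29 + 0 = 29
  P[3] = 27 + 2 = 29
  P[4] = 26 + 2 = 28
  P[5] = 18 + 2 = 20
  P[6] = 35 + 2 = 37
  P[7] = 40 + 2 = 42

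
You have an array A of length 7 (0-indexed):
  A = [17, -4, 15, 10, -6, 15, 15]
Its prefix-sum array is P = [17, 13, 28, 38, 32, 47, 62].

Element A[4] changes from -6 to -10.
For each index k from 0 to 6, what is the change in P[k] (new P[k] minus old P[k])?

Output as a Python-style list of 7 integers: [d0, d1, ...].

Element change: A[4] -6 -> -10, delta = -4
For k < 4: P[k] unchanged, delta_P[k] = 0
For k >= 4: P[k] shifts by exactly -4
Delta array: [0, 0, 0, 0, -4, -4, -4]

Answer: [0, 0, 0, 0, -4, -4, -4]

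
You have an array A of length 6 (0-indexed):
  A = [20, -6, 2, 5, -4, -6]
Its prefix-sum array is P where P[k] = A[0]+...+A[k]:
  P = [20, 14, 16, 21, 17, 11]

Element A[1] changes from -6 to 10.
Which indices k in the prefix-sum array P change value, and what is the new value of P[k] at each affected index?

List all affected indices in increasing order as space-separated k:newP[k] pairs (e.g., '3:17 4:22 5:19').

P[k] = A[0] + ... + A[k]
P[k] includes A[1] iff k >= 1
Affected indices: 1, 2, ..., 5; delta = 16
  P[1]: 14 + 16 = 30
  P[2]: 16 + 16 = 32
  P[3]: 21 + 16 = 37
  P[4]: 17 + 16 = 33
  P[5]: 11 + 16 = 27

Answer: 1:30 2:32 3:37 4:33 5:27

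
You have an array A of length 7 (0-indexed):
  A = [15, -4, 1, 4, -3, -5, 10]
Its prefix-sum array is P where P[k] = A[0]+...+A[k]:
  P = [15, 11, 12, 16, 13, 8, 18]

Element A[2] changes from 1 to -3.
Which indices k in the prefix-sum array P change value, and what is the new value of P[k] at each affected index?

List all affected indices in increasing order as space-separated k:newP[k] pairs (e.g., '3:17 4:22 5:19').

Answer: 2:8 3:12 4:9 5:4 6:14

Derivation:
P[k] = A[0] + ... + A[k]
P[k] includes A[2] iff k >= 2
Affected indices: 2, 3, ..., 6; delta = -4
  P[2]: 12 + -4 = 8
  P[3]: 16 + -4 = 12
  P[4]: 13 + -4 = 9
  P[5]: 8 + -4 = 4
  P[6]: 18 + -4 = 14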